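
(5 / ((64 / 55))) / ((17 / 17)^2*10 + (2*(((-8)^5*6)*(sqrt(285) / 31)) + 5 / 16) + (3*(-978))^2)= 4469555200*sqrt(285) / 6073160478164537907 + 12133205371925 / 24292641912658151628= 0.00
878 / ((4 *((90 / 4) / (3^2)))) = 439 / 5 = 87.80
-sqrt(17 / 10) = -sqrt(170) / 10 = -1.30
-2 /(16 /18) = -9 /4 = -2.25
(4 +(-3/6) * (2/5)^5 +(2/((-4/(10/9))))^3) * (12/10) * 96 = 557453504/1265625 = 440.46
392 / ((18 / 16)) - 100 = 2236 / 9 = 248.44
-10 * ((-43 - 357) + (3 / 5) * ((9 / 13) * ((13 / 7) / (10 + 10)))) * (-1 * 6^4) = -5183500.11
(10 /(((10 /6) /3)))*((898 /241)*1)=16164 /241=67.07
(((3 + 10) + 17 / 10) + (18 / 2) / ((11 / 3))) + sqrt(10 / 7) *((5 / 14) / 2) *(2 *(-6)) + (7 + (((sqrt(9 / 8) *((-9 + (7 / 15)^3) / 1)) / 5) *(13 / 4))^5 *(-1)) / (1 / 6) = -15 *sqrt(70) / 49 + 6507 / 110 + 69203508281294349776008 *sqrt(2) / 1877117156982421875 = 52194.28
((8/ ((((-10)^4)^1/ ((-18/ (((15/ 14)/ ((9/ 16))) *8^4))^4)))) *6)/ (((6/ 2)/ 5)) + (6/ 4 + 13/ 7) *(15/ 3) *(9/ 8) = 744149469678805731928887/ 39406496739491840000000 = 18.88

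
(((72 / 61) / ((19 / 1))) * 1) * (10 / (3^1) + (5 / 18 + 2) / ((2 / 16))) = 1552 / 1159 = 1.34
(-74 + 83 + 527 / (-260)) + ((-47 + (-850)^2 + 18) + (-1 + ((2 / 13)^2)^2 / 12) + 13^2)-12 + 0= 722633.97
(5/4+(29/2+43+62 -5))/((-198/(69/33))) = -10649/8712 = -1.22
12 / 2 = 6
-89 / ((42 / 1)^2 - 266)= -89 / 1498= -0.06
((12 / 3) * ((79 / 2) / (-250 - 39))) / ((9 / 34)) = -316 / 153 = -2.07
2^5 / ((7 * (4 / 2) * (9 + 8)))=16 / 119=0.13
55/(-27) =-55/27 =-2.04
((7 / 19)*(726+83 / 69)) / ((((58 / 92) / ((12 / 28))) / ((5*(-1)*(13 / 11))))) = -6523010 / 6061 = -1076.23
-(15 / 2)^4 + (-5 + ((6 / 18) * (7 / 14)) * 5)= -152075 / 48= -3168.23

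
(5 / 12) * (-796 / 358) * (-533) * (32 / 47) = 8485360 / 25239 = 336.20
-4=-4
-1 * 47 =-47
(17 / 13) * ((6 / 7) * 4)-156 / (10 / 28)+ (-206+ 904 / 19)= -5106926 / 8645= -590.74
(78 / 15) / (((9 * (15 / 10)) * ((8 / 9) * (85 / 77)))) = 1001 / 2550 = 0.39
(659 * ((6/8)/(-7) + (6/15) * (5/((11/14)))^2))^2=1290727988450209/11478544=112447013.18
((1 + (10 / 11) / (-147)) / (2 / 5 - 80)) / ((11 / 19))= -152665 / 7079226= -0.02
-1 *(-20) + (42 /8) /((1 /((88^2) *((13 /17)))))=528868 /17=31109.88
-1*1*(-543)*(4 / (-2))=-1086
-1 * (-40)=40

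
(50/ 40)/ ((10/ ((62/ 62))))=1/ 8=0.12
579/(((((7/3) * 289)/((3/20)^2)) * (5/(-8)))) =-15633/505750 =-0.03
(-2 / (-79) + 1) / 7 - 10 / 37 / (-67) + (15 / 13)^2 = 343319176 / 231679903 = 1.48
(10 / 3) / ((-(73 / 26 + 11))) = -260 / 1077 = -0.24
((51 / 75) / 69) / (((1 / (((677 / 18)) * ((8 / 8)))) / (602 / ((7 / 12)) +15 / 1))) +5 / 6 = 2012633 / 5175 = 388.91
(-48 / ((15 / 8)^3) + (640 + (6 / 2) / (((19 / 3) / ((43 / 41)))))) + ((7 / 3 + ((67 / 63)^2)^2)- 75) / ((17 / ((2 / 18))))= 148501956103411084 / 234693520338375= 632.75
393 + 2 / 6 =1180 / 3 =393.33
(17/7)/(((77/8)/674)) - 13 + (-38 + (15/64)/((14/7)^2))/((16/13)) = 278696081/2207744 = 126.24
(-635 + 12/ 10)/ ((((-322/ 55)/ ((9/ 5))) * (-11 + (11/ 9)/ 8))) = -1026756/ 57155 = -17.96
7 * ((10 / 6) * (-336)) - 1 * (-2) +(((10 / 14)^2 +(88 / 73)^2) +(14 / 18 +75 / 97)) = -892340795747 / 227958633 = -3914.49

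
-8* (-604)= 4832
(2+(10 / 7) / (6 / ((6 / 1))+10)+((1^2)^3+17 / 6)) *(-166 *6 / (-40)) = 45733 / 308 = 148.48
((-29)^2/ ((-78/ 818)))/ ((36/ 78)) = -343969/ 18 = -19109.39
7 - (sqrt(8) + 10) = -3 - 2 * sqrt(2) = -5.83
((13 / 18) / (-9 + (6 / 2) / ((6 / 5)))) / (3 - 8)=1 / 45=0.02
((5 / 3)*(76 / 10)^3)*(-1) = -54872 / 75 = -731.63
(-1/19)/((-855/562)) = 562/16245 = 0.03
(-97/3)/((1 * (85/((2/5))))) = -194/1275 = -0.15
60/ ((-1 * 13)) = -60/ 13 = -4.62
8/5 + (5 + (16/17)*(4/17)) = 9857/1445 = 6.82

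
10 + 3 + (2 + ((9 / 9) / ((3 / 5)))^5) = 6770 / 243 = 27.86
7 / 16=0.44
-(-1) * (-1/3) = -1/3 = -0.33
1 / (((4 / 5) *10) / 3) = 3 / 8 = 0.38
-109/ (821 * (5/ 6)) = -654/ 4105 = -0.16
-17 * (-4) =68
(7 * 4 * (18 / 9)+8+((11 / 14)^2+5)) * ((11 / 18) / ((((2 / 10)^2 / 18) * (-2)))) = -3752375 / 392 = -9572.39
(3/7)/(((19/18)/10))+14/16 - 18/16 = 2027/532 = 3.81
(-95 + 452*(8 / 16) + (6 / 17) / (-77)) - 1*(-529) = 863934 / 1309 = 660.00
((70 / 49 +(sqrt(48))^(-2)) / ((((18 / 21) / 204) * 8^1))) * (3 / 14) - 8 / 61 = 9.11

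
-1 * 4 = -4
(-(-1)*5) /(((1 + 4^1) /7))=7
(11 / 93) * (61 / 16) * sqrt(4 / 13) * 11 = 7381 * sqrt(13) / 9672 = 2.75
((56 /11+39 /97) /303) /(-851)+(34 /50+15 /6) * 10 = 43745505704 /1375645755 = 31.80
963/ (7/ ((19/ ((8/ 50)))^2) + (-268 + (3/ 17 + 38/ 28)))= -51711896250/ 14308885219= -3.61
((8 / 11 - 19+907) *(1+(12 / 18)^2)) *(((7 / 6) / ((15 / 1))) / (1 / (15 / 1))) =1497.67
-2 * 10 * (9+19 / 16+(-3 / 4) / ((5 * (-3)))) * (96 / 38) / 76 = -2457 / 361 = -6.81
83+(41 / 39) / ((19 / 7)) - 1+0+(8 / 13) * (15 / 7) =434183 / 5187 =83.71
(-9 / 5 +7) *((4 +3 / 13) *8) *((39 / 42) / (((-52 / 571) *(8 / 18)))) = -56529 / 14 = -4037.79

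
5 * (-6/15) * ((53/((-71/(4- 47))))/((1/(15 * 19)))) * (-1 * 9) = 11691270/71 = 164665.77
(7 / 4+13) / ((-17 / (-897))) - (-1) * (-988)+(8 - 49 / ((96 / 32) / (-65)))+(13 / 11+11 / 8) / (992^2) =859.95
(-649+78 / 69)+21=-14418 / 23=-626.87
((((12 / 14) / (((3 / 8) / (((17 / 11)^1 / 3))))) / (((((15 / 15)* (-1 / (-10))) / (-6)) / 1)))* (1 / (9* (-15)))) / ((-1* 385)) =-1088 / 800415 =-0.00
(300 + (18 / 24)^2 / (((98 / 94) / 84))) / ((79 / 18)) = 87021 / 1106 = 78.68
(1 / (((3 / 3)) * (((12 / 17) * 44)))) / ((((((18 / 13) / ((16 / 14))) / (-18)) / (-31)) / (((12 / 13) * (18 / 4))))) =4743 / 77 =61.60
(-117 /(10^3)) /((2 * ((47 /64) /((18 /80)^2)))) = -9477 /2350000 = -0.00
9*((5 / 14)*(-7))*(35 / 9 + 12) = -715 / 2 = -357.50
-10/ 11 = -0.91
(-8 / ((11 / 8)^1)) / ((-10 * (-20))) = -8 / 275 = -0.03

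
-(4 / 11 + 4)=-48 / 11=-4.36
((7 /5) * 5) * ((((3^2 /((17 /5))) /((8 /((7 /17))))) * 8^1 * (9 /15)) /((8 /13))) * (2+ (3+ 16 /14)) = 105651 /2312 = 45.70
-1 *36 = -36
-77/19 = -4.05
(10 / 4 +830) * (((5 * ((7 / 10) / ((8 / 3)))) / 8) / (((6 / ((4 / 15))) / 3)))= 2331 / 128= 18.21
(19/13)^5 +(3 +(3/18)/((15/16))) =9.85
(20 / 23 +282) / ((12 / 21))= 22771 / 46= 495.02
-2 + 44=42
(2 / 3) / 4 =1 / 6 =0.17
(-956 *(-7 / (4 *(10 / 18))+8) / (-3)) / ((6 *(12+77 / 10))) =13.08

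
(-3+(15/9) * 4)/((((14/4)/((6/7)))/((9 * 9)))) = 3564/49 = 72.73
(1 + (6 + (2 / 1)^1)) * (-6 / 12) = -9 / 2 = -4.50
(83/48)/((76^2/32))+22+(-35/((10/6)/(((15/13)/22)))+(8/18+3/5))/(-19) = 409087903/18584280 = 22.01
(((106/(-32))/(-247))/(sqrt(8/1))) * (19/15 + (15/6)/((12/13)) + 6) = 1113 * sqrt(2)/33280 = 0.05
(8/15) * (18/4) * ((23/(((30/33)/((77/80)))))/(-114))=-19481/38000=-0.51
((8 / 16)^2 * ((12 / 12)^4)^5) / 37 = 1 / 148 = 0.01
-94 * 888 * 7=-584304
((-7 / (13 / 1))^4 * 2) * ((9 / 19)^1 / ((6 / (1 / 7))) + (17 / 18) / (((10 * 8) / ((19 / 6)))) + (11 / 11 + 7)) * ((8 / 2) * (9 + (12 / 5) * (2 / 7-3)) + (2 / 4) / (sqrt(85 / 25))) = 3172365497 * sqrt(85) / 79705753920 + 13142657059 / 976786200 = 13.82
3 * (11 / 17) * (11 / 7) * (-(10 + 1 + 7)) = -6534 / 119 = -54.91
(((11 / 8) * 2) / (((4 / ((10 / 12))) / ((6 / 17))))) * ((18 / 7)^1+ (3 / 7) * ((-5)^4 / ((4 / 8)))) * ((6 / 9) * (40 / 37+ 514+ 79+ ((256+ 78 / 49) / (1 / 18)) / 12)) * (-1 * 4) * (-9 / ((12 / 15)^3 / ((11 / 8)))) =94974967209375 / 13807808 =6878352.25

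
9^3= 729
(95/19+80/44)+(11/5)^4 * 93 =15024618/6875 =2185.40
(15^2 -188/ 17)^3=48109395853/ 4913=9792264.57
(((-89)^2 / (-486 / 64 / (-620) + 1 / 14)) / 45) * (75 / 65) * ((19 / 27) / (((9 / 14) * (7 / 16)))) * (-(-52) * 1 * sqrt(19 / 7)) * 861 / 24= 13711253534720 * sqrt(133) / 8471709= 18665170.11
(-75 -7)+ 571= 489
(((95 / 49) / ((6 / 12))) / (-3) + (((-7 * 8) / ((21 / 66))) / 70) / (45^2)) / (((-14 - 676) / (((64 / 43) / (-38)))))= -10269856 / 139840273125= -0.00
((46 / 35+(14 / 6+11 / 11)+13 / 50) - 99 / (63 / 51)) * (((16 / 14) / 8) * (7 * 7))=-78997 / 150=-526.65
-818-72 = -890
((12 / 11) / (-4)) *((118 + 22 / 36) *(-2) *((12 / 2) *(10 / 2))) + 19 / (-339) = 7237441 / 3729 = 1940.85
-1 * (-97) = 97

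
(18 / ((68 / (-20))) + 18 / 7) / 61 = -324 / 7259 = -0.04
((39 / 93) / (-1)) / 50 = -13 / 1550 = -0.01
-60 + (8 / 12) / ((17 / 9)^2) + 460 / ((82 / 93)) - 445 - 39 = -261932 / 11849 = -22.11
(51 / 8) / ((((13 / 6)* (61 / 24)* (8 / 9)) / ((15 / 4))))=4.88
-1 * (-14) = 14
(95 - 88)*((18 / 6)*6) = 126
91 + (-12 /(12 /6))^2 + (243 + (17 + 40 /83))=32161 /83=387.48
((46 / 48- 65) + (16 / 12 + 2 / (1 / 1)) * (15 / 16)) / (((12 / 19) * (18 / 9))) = -13889 / 288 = -48.23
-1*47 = -47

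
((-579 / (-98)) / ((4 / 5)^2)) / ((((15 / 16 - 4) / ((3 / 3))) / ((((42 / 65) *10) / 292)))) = -43425 / 651014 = -0.07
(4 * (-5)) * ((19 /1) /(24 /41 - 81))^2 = -12136820 /10870209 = -1.12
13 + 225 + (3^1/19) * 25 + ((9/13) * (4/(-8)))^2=3109111/12844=242.07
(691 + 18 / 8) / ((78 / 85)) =235705 / 312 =755.46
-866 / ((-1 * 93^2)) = 866 / 8649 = 0.10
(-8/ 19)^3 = -512/ 6859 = -0.07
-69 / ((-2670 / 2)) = 23 / 445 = 0.05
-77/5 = -15.40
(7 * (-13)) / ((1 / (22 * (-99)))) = 198198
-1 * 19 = -19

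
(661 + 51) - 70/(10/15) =607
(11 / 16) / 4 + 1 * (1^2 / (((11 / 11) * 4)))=27 / 64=0.42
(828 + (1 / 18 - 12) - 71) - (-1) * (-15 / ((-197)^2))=520467229 / 698562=745.06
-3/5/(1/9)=-27/5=-5.40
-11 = -11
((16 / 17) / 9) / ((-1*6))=-8 / 459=-0.02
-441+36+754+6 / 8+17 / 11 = 351.30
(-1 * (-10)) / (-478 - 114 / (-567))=-945 / 45152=-0.02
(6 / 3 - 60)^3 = -195112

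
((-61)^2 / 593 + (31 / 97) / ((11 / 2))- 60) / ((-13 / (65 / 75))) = 11318929 / 3163655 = 3.58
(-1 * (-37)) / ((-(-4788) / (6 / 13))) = 37 / 10374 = 0.00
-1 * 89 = -89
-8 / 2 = -4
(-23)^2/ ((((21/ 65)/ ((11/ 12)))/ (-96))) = -3025880/ 21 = -144089.52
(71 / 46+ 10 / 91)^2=47900241 / 17522596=2.73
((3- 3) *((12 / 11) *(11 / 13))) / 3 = 0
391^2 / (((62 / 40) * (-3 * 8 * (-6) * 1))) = 684.95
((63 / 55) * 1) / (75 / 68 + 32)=4284 / 123805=0.03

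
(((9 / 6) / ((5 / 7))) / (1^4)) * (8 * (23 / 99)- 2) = -49 / 165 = -0.30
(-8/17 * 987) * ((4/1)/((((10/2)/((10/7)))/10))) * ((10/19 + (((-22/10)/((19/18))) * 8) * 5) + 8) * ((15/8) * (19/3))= 80200800/17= 4717694.12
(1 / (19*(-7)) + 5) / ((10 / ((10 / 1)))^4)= 664 / 133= 4.99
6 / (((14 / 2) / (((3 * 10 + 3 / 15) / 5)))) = 906 / 175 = 5.18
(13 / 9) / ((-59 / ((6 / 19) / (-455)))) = 2 / 117705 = 0.00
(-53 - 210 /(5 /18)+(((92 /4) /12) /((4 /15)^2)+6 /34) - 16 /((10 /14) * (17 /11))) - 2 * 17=-4517183 /5440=-830.36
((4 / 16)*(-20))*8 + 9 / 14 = -551 / 14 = -39.36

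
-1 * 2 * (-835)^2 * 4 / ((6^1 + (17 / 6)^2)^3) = -10409513472 / 5151505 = -2020.67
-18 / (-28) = 9 / 14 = 0.64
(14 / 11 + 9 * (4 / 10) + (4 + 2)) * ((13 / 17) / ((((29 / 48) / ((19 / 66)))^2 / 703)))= 126266178688 / 95146535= 1327.07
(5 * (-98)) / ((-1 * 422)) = 245 / 211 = 1.16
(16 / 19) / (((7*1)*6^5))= 1 / 64638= 0.00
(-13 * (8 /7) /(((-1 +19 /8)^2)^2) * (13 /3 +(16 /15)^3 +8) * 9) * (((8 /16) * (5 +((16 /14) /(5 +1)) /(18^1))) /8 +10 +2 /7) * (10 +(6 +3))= -741283289982976 /7263766125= -102052.20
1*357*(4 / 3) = 476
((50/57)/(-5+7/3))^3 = -15625/438976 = -0.04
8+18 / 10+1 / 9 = 446 / 45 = 9.91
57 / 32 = 1.78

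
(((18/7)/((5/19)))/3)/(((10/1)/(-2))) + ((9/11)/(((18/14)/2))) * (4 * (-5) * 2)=-99254/1925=-51.56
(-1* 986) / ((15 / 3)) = -986 / 5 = -197.20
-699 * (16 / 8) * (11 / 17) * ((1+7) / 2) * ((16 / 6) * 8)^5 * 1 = -22016002359296 / 1377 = -15988382250.76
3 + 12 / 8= 9 / 2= 4.50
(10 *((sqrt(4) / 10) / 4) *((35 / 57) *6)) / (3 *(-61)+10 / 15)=-105 / 10393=-0.01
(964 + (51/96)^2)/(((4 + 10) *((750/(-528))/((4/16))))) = -434467/35840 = -12.12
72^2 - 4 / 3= 15548 / 3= 5182.67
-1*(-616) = 616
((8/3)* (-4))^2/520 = 128/585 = 0.22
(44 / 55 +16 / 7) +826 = 29018 / 35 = 829.09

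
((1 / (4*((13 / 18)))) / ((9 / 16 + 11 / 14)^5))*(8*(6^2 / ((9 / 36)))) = 91359792857088 / 1020535434763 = 89.52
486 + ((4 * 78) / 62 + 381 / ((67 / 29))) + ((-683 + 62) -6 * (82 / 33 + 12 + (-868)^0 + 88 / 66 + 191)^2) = -65115088056 / 251317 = -259095.44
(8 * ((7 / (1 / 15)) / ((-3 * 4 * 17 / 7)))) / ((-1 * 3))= 490 / 51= 9.61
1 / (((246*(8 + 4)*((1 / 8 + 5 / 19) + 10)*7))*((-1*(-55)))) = 19 / 224320635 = 0.00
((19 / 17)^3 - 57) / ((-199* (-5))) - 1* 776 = -3793698742 / 4888435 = -776.06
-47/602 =-0.08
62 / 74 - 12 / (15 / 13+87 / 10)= -6003 / 15799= -0.38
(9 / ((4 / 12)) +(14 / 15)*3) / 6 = 149 / 30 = 4.97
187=187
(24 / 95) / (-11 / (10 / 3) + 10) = 48 / 1273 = 0.04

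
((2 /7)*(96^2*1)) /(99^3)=2048 /754677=0.00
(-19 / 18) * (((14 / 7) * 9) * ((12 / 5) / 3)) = -76 / 5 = -15.20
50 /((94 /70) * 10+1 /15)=5250 /1417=3.71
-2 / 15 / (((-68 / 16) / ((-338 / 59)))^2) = -3655808 / 15090135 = -0.24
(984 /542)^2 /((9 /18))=484128 /73441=6.59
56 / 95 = 0.59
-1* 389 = -389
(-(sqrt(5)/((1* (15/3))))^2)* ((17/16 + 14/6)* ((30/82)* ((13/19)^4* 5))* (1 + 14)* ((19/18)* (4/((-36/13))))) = 1513018975/242973216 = 6.23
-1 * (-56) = 56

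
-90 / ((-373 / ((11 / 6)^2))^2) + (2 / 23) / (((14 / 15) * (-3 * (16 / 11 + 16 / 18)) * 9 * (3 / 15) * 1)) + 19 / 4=110737385261 / 23385358836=4.74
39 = 39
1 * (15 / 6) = 5 / 2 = 2.50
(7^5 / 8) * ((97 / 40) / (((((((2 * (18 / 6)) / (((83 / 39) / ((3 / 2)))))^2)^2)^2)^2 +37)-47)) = 8270112404158206044526662392915540999 / 16984933128987978626884847863074187426813120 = 0.00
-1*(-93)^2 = -8649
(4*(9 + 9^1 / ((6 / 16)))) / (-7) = -132 / 7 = -18.86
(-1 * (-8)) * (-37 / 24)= -37 / 3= -12.33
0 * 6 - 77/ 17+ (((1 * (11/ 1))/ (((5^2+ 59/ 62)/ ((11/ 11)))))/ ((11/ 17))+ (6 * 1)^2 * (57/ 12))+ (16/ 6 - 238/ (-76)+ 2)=545455049/ 3118242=174.92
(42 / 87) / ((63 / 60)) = 40 / 87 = 0.46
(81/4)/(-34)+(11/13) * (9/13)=-225/22984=-0.01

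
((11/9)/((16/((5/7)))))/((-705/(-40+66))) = -143/71064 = -0.00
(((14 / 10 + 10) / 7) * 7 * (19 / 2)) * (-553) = -59889.90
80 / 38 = 2.11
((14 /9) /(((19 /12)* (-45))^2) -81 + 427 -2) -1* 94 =182756474 /731025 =250.00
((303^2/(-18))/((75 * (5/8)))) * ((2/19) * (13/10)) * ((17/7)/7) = -9017684/1745625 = -5.17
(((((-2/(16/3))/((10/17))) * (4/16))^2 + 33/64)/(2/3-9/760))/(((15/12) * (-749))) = -3157857/3578422400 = -0.00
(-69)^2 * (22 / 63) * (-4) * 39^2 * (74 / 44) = -17011733.14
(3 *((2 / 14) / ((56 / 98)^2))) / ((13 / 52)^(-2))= 0.08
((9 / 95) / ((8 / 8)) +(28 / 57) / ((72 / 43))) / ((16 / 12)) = 1991 / 6840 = 0.29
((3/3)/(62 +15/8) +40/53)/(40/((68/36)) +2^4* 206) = 44336/190908067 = 0.00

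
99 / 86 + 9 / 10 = 441 / 215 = 2.05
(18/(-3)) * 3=-18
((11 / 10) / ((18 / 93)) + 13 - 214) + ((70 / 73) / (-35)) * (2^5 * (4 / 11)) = -9425717 / 48180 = -195.64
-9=-9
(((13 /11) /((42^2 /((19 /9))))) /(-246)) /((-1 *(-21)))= -247 /902169576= -0.00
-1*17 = -17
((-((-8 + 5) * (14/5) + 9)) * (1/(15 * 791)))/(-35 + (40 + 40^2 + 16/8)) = -1/31778425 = -0.00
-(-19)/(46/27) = 513/46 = 11.15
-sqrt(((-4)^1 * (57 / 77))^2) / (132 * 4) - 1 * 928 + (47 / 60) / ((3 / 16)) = -140846791 / 152460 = -923.83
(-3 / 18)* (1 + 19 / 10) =-29 / 60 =-0.48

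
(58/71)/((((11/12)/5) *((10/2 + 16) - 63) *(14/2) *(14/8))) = -2320/267883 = -0.01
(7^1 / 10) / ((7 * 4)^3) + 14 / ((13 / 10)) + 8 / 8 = 4798093 / 407680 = 11.77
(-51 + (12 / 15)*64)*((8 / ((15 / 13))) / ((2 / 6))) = 104 / 25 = 4.16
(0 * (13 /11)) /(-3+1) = 0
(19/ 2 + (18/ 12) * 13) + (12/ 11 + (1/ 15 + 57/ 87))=147439/ 4785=30.81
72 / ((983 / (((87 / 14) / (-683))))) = -3132 / 4699723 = -0.00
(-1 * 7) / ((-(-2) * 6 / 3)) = -1.75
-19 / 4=-4.75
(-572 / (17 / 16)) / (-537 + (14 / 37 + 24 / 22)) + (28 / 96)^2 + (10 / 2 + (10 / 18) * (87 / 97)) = 6.59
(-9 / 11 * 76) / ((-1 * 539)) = 0.12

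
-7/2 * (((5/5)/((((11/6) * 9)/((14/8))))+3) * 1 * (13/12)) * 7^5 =-313534585/1584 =-197938.50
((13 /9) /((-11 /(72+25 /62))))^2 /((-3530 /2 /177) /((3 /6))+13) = -200926827491 /15434209692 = -13.02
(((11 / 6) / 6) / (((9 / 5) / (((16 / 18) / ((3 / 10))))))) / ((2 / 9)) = 550 / 243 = 2.26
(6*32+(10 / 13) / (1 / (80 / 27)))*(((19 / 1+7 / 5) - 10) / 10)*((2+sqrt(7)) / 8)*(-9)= -17048*sqrt(7) / 75 - 34096 / 75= -1056.01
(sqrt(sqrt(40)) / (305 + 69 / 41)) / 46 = 41 * 2^(3 / 4) * 5^(1 / 4) / 578404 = 0.00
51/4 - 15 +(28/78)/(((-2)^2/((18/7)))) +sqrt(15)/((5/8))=-105/52 +8 * sqrt(15)/5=4.18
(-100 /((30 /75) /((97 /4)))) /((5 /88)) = -106700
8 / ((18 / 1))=4 / 9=0.44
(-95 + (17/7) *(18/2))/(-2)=256/7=36.57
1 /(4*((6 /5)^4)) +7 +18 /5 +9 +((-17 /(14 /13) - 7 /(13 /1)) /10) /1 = 42664871 /2358720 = 18.09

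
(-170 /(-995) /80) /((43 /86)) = 17 /3980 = 0.00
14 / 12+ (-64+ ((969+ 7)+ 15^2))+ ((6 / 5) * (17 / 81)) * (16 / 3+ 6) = 1141.02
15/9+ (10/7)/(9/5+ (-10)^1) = 1285/861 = 1.49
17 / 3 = 5.67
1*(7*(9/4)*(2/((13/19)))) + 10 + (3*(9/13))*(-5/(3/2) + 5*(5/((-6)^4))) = 30673/624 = 49.16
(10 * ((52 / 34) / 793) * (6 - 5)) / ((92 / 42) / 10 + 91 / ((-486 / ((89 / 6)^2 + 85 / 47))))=-575618400 / 1233175307711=-0.00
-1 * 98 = -98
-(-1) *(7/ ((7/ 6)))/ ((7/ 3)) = 18/ 7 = 2.57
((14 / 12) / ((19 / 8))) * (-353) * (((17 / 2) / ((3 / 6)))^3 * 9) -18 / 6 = -145680333 / 19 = -7667385.95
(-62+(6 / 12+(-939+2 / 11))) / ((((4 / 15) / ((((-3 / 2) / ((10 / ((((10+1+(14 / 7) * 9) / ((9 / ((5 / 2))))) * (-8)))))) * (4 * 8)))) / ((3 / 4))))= -9573045 / 11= -870276.82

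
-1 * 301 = -301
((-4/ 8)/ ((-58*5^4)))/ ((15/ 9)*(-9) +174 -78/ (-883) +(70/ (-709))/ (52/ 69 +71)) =3099558697/ 35749704189787500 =0.00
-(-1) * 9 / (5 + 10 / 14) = 63 / 40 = 1.58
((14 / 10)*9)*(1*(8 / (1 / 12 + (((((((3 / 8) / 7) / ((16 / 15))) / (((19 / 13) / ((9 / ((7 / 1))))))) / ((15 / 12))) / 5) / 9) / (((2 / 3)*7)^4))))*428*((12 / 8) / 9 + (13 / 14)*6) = 4249864802082816 / 1430640271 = 2970603.36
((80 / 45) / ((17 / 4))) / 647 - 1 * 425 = -42071111 / 98991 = -425.00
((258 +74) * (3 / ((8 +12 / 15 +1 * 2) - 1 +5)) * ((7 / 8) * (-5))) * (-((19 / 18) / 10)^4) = 75716501 / 2071526400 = 0.04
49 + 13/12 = 601/12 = 50.08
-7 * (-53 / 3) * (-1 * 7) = -2597 / 3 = -865.67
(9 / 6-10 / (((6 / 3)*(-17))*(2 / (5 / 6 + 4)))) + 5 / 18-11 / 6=401 / 612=0.66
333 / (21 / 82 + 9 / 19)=172938 / 379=456.30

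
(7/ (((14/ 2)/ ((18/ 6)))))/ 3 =1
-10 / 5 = -2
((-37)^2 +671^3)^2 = 91272313107086400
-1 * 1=-1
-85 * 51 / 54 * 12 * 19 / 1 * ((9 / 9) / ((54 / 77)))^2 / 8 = -162780695 / 34992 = -4651.94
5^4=625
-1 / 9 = -0.11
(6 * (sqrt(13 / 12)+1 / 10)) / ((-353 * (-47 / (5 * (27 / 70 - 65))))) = -4523 * sqrt(39) / 232274 - 13569 / 1161370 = -0.13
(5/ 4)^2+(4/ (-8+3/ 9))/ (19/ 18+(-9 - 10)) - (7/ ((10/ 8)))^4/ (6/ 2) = -72705756409/ 222870000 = -326.22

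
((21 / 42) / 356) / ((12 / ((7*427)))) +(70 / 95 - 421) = -68167049 / 162336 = -419.91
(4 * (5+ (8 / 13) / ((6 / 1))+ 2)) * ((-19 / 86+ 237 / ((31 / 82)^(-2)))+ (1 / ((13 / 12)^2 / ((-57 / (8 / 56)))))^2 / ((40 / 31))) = 1024900090012820033 / 402572578785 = 2545876.55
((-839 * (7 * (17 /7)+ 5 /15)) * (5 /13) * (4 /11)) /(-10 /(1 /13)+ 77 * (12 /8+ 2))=-134240 /9207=-14.58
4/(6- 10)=-1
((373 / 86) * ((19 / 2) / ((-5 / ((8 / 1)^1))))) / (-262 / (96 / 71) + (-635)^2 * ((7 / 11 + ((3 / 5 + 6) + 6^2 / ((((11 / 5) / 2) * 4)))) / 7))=-52387104 / 705599449145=-0.00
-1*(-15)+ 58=73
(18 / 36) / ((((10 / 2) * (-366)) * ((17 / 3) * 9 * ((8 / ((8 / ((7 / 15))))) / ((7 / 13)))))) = -1 / 161772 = -0.00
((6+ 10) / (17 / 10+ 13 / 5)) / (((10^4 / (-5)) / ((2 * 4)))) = -16 / 1075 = -0.01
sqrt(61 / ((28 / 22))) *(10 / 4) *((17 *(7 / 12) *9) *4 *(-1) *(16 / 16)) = -255 *sqrt(9394) / 4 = -6178.82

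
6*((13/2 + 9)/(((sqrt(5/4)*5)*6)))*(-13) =-403*sqrt(5)/25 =-36.05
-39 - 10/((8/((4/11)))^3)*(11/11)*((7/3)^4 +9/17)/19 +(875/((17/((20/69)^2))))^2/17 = -213481905148341751/5632546414493394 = -37.90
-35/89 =-0.39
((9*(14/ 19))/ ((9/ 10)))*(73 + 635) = 99120/ 19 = 5216.84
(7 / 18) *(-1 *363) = -847 / 6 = -141.17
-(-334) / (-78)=-167 / 39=-4.28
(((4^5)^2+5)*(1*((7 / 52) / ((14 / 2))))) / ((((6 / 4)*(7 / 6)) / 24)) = 25165944 / 91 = 276548.84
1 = 1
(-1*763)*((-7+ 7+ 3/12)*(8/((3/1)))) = -1526/3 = -508.67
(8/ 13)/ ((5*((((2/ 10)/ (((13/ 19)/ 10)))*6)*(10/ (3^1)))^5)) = 28561/ 158470336000000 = 0.00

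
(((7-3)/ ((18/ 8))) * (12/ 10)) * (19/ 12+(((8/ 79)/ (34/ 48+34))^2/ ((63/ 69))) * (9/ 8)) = 4607747692328/ 1364126793435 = 3.38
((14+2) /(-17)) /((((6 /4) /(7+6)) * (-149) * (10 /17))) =208 /2235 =0.09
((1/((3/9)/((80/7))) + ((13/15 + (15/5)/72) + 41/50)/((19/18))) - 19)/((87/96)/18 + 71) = 32411088/136075625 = 0.24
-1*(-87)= 87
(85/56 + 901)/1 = 50541/56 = 902.52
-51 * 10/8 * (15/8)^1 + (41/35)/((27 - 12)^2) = -30120563/252000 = -119.53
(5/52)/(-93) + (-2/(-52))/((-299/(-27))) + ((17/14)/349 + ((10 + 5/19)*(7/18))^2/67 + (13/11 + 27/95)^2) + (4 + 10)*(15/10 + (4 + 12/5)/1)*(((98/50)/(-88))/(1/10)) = -17244808979145746533/775371057256095300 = -22.24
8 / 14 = 4 / 7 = 0.57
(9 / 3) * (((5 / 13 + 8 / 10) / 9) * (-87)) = -34.35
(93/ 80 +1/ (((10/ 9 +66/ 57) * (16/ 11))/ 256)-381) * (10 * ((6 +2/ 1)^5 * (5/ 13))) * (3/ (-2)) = 57143073.50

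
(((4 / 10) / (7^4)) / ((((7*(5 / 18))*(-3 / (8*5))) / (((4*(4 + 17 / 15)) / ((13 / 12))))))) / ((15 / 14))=-11264 / 557375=-0.02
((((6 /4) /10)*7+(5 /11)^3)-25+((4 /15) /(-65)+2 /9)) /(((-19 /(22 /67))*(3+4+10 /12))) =368106953 /7058562225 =0.05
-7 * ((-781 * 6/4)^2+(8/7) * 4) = -38427671/4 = -9606917.75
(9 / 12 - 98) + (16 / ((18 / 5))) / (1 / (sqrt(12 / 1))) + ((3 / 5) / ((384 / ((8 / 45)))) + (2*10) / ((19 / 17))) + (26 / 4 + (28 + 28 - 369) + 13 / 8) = -26281331 / 68400 + 80*sqrt(3) / 9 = -368.83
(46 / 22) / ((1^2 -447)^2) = 23 / 2188076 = 0.00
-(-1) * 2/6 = 0.33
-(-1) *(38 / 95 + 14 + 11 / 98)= 7111 / 490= 14.51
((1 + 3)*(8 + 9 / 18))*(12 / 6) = 68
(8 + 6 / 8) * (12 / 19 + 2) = 875 / 38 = 23.03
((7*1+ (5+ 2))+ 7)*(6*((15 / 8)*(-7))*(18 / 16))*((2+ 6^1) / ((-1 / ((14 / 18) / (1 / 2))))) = 46305 / 2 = 23152.50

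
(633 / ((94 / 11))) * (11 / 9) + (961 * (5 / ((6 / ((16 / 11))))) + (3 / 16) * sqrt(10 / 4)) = 3 * sqrt(10) / 32 + 1298067 / 1034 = 1255.68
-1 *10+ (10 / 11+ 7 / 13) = -1223 / 143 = -8.55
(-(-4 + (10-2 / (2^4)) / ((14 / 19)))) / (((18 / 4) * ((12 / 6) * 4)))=-117 / 448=-0.26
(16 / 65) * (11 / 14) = 88 / 455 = 0.19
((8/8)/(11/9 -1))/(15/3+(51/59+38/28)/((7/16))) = 26019/58270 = 0.45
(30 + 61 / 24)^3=476379541 / 13824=34460.33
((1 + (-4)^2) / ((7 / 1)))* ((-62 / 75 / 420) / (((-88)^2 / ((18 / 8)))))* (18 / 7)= -4743 / 1328096000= -0.00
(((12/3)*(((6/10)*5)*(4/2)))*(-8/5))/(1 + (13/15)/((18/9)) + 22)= -1152/703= -1.64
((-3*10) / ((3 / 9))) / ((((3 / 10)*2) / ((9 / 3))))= -450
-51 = -51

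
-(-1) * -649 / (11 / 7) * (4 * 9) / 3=-4956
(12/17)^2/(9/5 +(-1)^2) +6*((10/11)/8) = 38265/44506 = 0.86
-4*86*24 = -8256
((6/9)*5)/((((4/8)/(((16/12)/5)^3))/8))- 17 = -32377/2025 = -15.99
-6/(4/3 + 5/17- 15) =153/341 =0.45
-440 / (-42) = 220 / 21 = 10.48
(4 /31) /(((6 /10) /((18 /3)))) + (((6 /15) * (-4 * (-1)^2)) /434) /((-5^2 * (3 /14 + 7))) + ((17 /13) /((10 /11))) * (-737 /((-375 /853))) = 368276082637 /152636250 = 2412.77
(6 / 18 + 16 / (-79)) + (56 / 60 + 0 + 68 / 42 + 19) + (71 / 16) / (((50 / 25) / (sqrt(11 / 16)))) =71 * sqrt(11) / 128 + 59954 / 2765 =23.52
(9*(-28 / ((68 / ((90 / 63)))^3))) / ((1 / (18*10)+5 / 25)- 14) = 101250 / 597749971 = 0.00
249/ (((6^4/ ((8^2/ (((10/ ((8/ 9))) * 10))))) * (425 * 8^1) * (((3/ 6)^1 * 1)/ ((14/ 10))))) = 1162/ 12909375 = 0.00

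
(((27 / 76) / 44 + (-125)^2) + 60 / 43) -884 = 2119839673 / 143792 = 14742.40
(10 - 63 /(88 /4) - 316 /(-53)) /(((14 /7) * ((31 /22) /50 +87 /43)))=16418475 /5142749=3.19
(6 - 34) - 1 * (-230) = 202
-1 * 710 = -710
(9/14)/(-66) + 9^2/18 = 1383/308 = 4.49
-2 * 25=-50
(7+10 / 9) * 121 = 981.44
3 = 3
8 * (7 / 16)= 7 / 2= 3.50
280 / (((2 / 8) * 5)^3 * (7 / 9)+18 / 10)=806400 / 9559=84.36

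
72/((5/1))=72/5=14.40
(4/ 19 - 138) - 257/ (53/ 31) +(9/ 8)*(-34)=-1314579/ 4028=-326.36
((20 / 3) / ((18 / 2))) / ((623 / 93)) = 620 / 5607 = 0.11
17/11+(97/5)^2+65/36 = 3759139/9900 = 379.71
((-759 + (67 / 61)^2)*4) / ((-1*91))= 11279000 / 338611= 33.31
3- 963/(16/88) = -10587/2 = -5293.50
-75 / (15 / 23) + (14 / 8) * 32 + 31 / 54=-3155 / 54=-58.43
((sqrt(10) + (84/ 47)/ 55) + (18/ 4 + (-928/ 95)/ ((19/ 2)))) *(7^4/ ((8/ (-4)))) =-15703041809/ 3732740-2401 *sqrt(10)/ 2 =-8003.15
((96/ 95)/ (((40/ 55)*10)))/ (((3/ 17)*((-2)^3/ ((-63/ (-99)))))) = -119/ 1900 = -0.06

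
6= 6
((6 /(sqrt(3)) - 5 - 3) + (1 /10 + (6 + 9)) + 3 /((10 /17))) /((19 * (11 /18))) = 36 * sqrt(3) /209 + 1098 /1045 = 1.35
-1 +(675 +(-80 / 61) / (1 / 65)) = 35914 / 61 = 588.75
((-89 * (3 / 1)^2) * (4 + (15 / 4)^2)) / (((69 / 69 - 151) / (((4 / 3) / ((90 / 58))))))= 745909 / 9000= 82.88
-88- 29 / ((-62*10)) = -54531 / 620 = -87.95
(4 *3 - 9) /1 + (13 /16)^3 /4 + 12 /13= 4.06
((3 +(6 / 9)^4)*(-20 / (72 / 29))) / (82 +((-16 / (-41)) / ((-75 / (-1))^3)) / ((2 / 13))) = -24058671875 / 76590568116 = -0.31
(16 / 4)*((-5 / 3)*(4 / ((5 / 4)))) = -64 / 3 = -21.33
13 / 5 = 2.60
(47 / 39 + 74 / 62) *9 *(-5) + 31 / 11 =-466007 / 4433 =-105.12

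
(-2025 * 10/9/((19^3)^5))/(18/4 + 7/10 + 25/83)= -311250/11552837669734721505539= -0.00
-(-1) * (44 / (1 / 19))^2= 698896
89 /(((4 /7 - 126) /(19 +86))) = -74.50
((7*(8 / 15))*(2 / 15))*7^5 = 1882384 / 225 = 8366.15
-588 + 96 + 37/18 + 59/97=-489.34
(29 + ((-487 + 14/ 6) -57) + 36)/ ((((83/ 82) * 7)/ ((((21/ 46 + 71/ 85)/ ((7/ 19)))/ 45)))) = -1125332494/ 214676595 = -5.24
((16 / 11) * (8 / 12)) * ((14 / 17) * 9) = 1344 / 187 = 7.19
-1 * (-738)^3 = 401947272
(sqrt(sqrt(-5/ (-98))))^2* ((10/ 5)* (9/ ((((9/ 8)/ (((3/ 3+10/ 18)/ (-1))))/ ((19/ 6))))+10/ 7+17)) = -3965* sqrt(10)/ 1323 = -9.48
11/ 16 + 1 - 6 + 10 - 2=59/ 16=3.69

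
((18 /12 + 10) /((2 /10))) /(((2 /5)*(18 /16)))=1150 /9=127.78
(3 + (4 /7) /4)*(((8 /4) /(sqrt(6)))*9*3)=69.29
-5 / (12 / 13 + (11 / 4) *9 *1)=-52 / 267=-0.19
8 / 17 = 0.47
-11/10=-1.10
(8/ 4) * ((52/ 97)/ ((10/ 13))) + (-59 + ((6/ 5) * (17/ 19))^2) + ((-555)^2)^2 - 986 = 94879399582.55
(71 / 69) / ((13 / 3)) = 0.24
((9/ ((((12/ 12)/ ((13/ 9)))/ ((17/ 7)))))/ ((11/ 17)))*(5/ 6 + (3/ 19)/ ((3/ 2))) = 401999/ 8778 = 45.80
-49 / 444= -0.11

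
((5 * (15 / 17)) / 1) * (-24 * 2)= -3600 / 17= -211.76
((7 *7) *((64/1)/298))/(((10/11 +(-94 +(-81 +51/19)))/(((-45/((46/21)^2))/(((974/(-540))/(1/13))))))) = -27436407075/1117296266489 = -0.02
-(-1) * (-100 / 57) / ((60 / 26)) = -130 / 171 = -0.76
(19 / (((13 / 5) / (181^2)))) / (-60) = -622459 / 156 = -3990.12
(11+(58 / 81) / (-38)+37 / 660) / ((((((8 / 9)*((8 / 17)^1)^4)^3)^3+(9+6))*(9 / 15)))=1178306764019841087260003853114517523647998224181452661903 / 960818355099123124353219737381329611991970647436125260508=1.23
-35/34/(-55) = 7/374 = 0.02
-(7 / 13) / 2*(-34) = 119 / 13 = 9.15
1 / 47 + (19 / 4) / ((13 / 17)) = 15233 / 2444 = 6.23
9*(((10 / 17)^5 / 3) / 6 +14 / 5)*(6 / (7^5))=1074911892 / 119317682995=0.01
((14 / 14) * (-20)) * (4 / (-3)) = 26.67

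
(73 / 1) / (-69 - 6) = -0.97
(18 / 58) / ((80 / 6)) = 27 / 1160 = 0.02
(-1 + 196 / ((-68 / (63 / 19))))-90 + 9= -29573 / 323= -91.56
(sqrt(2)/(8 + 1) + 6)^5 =(sqrt(2) + 54)^5/59049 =8848.98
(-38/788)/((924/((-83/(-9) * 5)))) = -7885/3276504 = -0.00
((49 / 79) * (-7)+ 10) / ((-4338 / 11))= -1639 / 114234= -0.01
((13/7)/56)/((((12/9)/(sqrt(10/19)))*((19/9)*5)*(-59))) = -351*sqrt(190)/166984160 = -0.00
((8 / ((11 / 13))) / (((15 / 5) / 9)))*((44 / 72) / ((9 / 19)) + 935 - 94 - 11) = 7002788 / 297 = 23578.41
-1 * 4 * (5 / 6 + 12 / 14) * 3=-142 / 7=-20.29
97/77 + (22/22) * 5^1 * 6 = 2407/77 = 31.26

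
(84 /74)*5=210 /37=5.68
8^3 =512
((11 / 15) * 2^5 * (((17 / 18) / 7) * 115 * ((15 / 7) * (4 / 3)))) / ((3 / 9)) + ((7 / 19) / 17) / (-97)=43121478833 / 13816971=3120.91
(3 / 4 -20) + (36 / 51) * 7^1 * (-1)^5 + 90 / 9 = -965 / 68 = -14.19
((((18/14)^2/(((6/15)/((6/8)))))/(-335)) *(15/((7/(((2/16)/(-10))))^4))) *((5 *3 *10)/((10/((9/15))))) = -6561/516586405888000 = -0.00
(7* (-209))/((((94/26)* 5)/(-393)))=7474467/235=31806.24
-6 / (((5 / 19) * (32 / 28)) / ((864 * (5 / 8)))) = -10773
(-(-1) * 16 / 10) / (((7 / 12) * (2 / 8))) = 384 / 35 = 10.97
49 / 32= 1.53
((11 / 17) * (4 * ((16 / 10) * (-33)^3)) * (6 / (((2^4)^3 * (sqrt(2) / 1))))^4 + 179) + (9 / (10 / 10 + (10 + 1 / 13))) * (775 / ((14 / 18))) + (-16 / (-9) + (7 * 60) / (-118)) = 685611014886853954681 / 694770402475376640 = 986.82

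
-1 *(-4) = 4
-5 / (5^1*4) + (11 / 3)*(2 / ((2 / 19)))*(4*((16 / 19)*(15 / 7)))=502.61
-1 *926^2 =-857476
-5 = -5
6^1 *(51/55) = 306/55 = 5.56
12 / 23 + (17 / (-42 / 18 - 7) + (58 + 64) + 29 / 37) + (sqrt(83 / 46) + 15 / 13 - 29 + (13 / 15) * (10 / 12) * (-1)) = sqrt(3818) / 46 + 259037501 / 2787876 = 94.26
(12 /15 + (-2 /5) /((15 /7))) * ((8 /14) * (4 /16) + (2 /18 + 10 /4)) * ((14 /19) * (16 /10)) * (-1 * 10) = -255392 /12825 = -19.91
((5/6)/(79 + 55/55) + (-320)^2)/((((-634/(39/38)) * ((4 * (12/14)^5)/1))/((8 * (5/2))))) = -10739270724455/5994860544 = -1791.41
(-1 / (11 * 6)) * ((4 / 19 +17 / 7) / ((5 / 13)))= -1521 / 14630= -0.10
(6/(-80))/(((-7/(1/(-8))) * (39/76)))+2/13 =1101/7280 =0.15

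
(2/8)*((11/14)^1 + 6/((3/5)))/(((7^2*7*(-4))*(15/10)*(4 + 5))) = -151/1037232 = -0.00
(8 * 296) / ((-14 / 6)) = -7104 / 7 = -1014.86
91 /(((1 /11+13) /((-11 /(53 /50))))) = -275275 /3816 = -72.14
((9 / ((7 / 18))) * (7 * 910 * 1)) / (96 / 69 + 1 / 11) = 2486484 / 25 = 99459.36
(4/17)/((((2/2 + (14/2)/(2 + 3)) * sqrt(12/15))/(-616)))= -1540 * sqrt(5)/51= -67.52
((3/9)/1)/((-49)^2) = 1/7203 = 0.00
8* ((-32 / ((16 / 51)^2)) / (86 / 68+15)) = -159.92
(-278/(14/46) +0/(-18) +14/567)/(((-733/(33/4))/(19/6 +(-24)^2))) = 4949181875/831222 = 5954.10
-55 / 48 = -1.15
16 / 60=4 / 15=0.27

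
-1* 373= -373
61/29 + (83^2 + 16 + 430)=212776/29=7337.10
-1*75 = -75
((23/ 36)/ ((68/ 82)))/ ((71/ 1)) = 943/ 86904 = 0.01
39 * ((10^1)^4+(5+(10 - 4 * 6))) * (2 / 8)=389649 / 4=97412.25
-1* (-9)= 9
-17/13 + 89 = 1140/13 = 87.69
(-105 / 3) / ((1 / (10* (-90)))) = 31500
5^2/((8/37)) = 925/8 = 115.62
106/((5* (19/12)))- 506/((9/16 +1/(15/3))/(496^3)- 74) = 1388124772028648/68626261600605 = 20.23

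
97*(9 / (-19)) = -873 / 19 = -45.95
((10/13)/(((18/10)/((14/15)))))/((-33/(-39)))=140/297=0.47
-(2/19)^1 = -2/19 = -0.11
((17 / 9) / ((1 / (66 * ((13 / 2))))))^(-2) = 9 / 5909761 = 0.00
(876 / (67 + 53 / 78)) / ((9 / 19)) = 144248 / 5279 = 27.32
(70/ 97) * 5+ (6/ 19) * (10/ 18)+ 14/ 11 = 307526/ 60819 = 5.06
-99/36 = -11/4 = -2.75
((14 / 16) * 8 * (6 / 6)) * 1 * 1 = 7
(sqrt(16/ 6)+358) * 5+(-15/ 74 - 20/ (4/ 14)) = 10 * sqrt(6)/ 3+127265/ 74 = 1727.96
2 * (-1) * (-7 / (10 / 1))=7 / 5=1.40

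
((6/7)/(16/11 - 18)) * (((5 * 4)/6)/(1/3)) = -330/637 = -0.52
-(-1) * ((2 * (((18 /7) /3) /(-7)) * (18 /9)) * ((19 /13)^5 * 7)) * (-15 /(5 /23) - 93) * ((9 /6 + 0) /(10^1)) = 7220304684 /12995255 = 555.61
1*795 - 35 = 760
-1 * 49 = -49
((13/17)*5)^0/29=1/29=0.03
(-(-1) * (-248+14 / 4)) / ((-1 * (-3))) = -163 / 2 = -81.50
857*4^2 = 13712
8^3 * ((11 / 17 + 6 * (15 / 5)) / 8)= 1193.41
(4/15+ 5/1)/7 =0.75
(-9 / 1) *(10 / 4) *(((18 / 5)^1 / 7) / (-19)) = 81 / 133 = 0.61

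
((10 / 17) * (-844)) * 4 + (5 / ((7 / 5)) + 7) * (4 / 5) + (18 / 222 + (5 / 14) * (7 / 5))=-87040447 / 44030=-1976.84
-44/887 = -0.05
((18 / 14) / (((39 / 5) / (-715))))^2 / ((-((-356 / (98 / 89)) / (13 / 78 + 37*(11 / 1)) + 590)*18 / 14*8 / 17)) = -21985473125 / 564256624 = -38.96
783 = 783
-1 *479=-479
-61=-61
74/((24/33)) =407/4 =101.75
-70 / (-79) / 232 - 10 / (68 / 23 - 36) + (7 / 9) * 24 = 4955285 / 261174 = 18.97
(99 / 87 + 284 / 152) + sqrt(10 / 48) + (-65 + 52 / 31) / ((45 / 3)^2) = sqrt(30) / 12 + 20944949 / 7686450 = 3.18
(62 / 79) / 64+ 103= 260415 / 2528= 103.01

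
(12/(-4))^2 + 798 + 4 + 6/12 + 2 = 1627/2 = 813.50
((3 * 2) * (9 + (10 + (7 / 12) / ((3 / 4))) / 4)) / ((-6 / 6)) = -421 / 6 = -70.17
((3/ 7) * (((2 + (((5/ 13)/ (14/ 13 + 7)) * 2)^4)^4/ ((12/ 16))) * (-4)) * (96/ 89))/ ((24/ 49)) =-1465143389436647420560384/ 18188659061648099174367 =-80.55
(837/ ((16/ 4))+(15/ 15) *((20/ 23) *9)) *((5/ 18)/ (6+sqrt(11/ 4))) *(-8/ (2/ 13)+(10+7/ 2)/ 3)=-23775/ 46+7925 *sqrt(11)/ 184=-374.00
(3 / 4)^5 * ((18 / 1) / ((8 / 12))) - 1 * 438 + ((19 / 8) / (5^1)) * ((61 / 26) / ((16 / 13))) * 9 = -2168031 / 5120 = -423.44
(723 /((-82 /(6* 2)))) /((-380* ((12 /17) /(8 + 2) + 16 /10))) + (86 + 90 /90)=19284405 /221236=87.17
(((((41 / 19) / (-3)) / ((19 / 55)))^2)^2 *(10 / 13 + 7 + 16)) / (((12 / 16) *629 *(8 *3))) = 2663320362814375 / 67493053163320902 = 0.04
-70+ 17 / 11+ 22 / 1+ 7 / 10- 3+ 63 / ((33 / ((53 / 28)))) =-9931 / 220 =-45.14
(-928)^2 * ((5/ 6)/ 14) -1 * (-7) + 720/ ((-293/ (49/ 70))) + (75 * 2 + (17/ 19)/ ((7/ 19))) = 316379020/ 6153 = 51418.66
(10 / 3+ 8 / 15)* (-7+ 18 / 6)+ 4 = -172 / 15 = -11.47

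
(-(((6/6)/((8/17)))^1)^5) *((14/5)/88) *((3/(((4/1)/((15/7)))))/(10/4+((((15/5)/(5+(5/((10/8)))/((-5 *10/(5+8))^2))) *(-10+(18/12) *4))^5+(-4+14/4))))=637307219981931857037/17024753055296138510336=0.04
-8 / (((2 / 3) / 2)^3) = -216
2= 2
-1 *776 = -776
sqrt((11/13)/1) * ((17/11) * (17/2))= 289 * sqrt(143)/286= 12.08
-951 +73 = -878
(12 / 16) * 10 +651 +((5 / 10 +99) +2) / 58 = 2641 / 4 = 660.25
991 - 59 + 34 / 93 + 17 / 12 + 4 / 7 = 811019 / 868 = 934.35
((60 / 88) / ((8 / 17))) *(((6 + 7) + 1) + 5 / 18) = 21845 / 1056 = 20.69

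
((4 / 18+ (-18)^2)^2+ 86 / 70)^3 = 26468606989831633215207767 / 22785532875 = 1161640903244911.85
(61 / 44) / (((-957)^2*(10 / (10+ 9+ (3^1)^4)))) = 305 / 20148678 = 0.00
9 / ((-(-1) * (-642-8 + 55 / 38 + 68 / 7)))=-2394 / 169931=-0.01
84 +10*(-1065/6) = -1691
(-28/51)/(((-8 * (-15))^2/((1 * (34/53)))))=-7/286200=-0.00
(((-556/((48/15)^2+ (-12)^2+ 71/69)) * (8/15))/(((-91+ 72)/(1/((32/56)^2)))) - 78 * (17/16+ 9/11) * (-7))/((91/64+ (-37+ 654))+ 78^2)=334538058344/2182926686655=0.15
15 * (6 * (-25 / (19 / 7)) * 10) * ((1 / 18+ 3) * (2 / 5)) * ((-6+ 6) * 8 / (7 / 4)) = 0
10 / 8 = 1.25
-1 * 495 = -495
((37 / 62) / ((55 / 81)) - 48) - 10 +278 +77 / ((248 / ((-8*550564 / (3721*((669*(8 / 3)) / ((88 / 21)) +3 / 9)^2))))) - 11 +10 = 13788093742683927 / 62708252594900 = 219.88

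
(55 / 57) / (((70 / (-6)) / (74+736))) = -8910 / 133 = -66.99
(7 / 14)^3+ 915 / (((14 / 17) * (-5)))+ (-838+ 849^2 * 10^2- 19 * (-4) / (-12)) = 72079033.58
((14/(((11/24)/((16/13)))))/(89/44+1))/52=768/3211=0.24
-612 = -612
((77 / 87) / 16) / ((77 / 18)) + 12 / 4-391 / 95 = -24307 / 22040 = -1.10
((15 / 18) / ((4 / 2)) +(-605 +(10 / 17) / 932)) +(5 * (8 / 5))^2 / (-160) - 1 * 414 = -242171429 / 237660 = -1018.98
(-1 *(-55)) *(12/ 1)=660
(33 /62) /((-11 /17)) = -51 /62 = -0.82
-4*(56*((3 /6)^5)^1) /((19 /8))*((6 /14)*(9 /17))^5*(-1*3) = 344373768 /64772456483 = 0.01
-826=-826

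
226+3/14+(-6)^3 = 143/14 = 10.21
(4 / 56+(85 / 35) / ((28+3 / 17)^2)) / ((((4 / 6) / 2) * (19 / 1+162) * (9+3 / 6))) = 5397 / 41528821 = 0.00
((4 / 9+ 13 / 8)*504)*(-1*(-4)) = 4172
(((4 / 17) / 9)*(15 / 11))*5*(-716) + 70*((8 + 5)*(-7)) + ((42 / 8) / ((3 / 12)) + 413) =-3401696 / 561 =-6063.63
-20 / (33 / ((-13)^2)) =-3380 / 33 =-102.42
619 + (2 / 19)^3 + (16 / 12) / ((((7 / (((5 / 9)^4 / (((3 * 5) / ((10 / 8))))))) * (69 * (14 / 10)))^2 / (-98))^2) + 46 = 1788455506486778239963485049868869099 / 2689402059700132604955030704746512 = 665.00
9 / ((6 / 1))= 3 / 2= 1.50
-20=-20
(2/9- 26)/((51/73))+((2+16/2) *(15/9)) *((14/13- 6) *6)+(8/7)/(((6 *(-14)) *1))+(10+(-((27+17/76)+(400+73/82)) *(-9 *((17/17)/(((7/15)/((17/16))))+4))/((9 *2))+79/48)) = 1267461374351/1534425984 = 826.02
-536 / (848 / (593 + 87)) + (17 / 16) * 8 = -421.31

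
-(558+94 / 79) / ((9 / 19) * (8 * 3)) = -49.19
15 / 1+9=24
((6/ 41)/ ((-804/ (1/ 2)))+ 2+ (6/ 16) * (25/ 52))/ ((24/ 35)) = 29066625/ 9142016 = 3.18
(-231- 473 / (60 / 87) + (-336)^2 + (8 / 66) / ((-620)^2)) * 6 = 177559739198 / 264275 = 671874.90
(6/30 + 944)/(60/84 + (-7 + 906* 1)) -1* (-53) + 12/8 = 874626/15745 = 55.55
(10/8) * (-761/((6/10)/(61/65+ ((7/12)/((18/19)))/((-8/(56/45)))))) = -405160205/303264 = -1336.00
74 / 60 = 37 / 30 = 1.23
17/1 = 17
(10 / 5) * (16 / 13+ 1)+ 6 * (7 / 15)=472 / 65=7.26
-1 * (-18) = 18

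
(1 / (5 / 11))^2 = 121 / 25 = 4.84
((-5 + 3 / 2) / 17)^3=-343 / 39304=-0.01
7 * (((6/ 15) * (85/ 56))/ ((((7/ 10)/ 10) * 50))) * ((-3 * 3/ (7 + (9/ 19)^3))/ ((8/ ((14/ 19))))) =-55233/ 389936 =-0.14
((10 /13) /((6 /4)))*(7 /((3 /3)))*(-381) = -17780 /13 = -1367.69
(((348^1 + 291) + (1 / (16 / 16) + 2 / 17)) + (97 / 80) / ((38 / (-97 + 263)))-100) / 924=14093507 / 23876160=0.59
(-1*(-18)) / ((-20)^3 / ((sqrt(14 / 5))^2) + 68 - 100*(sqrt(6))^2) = -7 / 1318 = -0.01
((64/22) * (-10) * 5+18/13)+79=-9305/143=-65.07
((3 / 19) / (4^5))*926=0.14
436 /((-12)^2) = 109 /36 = 3.03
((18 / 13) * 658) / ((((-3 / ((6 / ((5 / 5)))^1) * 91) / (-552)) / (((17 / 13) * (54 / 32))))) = 53587332 / 2197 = 24391.14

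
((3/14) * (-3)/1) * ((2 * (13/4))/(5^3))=-117/3500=-0.03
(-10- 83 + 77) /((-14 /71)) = 81.14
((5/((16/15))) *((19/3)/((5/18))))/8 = 855/64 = 13.36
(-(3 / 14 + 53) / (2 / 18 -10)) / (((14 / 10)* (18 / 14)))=3725 / 1246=2.99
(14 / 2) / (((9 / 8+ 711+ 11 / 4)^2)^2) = 4096 / 152820756836503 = 0.00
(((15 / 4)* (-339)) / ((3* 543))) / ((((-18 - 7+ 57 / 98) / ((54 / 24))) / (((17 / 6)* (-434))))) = -306389895 / 3465064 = -88.42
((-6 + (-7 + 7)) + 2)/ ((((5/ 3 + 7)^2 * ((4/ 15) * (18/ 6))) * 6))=-15/ 1352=-0.01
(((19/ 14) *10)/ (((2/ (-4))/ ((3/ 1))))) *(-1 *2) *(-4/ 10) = -456/ 7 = -65.14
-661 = -661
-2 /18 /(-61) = 1 /549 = 0.00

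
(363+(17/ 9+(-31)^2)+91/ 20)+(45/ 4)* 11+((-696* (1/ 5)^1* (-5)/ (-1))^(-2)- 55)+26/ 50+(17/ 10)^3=28350888247/ 20184000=1404.62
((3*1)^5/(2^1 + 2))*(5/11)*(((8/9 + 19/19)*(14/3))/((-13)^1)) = -18.72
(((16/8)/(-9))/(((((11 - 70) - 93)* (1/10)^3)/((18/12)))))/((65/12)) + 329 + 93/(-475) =329.21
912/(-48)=-19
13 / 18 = 0.72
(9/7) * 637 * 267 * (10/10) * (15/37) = 3280095/37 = 88651.22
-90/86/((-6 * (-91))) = -15/7826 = -0.00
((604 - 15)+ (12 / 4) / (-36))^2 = 49942489 / 144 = 346822.84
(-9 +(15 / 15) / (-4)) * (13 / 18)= -6.68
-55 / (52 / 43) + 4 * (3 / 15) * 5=-2157 / 52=-41.48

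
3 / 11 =0.27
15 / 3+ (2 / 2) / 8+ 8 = 105 / 8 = 13.12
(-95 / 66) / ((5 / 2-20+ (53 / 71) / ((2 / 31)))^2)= -478895 / 11697906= -0.04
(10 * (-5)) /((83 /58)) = -2900 /83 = -34.94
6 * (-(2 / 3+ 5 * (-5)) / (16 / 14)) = 511 / 4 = 127.75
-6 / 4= -3 / 2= -1.50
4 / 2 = 2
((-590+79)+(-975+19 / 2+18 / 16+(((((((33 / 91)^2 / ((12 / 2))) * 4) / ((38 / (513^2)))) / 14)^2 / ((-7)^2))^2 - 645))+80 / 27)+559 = -995790160221553413398764567 / 11711140883056899826122672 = -85.03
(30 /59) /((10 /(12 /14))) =18 /413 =0.04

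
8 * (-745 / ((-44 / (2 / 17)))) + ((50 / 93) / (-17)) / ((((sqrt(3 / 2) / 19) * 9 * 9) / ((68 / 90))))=2980 / 187 - 380 * sqrt(6) / 203391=15.93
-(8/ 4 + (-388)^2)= -150546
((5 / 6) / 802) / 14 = 5 / 67368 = 0.00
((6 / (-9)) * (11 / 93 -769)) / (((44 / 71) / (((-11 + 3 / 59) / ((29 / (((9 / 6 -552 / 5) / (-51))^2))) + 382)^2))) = 776447927328207673177423 / 6491346008152500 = 119612777.74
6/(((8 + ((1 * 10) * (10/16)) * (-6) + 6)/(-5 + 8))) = -36/47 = -0.77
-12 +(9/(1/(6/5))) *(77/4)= 1959/10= 195.90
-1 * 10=-10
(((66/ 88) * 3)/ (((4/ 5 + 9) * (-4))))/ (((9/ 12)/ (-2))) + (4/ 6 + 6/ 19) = 6343/ 5586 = 1.14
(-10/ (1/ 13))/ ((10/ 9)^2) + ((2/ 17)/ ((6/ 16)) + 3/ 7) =-373271/ 3570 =-104.56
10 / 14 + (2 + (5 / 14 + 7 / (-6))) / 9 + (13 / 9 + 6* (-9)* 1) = -9773 / 189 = -51.71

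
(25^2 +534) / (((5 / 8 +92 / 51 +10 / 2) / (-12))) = -1872.14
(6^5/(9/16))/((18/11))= 8448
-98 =-98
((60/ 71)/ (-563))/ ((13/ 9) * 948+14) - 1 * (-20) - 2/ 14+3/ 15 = 2329066692/ 116121565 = 20.06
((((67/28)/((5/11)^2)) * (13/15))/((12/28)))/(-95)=-105391/427500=-0.25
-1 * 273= -273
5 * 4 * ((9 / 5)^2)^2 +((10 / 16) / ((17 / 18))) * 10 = 920421 / 4250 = 216.57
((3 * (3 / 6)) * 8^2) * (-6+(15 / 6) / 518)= -149064 / 259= -575.54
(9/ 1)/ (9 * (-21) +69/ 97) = -291/ 6088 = -0.05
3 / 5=0.60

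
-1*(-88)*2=176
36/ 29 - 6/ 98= 1677/ 1421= 1.18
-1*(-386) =386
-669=-669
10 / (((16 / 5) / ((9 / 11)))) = 225 / 88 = 2.56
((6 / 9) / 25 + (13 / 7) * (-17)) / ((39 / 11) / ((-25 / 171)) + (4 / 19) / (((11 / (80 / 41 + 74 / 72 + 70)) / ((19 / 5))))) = 22407033 / 13455932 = 1.67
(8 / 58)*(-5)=-0.69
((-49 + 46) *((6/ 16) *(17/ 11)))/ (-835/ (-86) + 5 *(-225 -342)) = 6579/ 10690900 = 0.00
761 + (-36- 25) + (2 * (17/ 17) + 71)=773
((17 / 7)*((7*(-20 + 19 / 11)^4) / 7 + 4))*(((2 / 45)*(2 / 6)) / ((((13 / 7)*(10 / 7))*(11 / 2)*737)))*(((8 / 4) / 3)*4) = 621579598192 / 624927000555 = 0.99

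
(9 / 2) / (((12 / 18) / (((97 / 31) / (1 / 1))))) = 2619 / 124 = 21.12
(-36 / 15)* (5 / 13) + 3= 27 / 13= 2.08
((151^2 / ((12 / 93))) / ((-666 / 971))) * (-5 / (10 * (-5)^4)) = 686332901 / 3330000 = 206.11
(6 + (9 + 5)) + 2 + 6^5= 7798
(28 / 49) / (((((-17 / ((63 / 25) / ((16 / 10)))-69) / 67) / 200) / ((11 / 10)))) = -48240 / 457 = -105.56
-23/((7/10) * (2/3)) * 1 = -345/7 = -49.29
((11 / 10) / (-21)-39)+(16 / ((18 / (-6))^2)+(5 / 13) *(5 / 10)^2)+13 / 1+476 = 7400837 / 16380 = 451.82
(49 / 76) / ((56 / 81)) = 567 / 608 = 0.93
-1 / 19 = -0.05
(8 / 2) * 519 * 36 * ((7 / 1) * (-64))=-33481728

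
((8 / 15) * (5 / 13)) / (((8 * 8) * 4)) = 1 / 1248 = 0.00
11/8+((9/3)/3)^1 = 19/8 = 2.38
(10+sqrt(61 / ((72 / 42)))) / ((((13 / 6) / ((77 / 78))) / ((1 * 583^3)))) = 15257957099 * sqrt(1281) / 1014+152579570990 / 169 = 1441396340.32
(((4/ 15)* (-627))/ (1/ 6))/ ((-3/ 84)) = 140448/ 5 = 28089.60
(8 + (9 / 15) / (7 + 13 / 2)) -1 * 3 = 227 / 45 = 5.04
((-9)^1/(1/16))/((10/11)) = -792/5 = -158.40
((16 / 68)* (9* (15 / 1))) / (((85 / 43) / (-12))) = -55728 / 289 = -192.83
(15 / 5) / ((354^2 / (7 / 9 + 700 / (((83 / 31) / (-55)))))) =-0.34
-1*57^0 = -1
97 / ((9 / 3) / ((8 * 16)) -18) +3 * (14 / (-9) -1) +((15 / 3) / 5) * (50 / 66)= -311452 / 25311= -12.31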